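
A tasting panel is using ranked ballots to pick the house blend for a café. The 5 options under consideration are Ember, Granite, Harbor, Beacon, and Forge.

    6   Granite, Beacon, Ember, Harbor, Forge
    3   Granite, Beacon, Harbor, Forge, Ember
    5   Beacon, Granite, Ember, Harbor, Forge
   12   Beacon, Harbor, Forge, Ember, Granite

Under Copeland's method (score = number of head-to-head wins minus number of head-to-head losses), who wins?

Beacon

Pairwise results:
  Ember vs Granite: Granite wins 14–12.
  Ember vs Harbor: Harbor wins 15–11.
  Ember vs Beacon: Beacon wins 26–0.
  Ember vs Forge: Forge wins 15–11.
  Granite vs Harbor: Granite wins 14–12.
  Granite vs Beacon: Beacon wins 17–9.
  Granite vs Forge: Granite wins 14–12.
  Harbor vs Beacon: Beacon wins 26–0.
  Harbor vs Forge: Harbor wins 26–0.
  Beacon vs Forge: Beacon wins 26–0.
Copeland scores (wins − losses):
  Ember: 0 − 4 = -4
  Granite: 3 − 1 = 2
  Harbor: 2 − 2 = 0
  Beacon: 4 − 0 = 4
  Forge: 1 − 3 = -2
Beacon has the best Copeland score.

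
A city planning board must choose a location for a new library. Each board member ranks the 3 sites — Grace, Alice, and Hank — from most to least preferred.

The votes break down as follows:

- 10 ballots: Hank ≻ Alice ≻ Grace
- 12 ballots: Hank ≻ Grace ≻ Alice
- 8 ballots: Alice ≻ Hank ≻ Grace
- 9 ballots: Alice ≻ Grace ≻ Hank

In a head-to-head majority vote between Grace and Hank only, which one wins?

Ballots ranking Grace above Hank: 9.
Ballots ranking Hank above Grace: 10+12+8 = 30.
Hank wins the head-to-head, 30–9.

Hank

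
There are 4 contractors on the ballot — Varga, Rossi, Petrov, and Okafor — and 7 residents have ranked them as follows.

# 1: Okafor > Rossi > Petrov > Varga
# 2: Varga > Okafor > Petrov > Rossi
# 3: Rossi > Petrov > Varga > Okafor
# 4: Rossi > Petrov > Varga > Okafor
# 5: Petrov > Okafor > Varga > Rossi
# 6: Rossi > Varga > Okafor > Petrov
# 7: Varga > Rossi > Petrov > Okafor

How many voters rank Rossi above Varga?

Ballots ranking Rossi above Varga: 4.
Ballots ranking Varga above Rossi: 3.
So 4 of 7 voters prefer Rossi to Varga.

4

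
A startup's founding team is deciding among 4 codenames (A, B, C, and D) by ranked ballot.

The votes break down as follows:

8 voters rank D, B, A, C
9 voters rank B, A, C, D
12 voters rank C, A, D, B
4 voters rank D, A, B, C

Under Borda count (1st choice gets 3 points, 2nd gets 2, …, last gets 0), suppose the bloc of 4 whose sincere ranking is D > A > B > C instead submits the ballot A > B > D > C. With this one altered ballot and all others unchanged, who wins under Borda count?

Borda totals with the altered ballot: A 62, B 51, C 45, D 40.
The winner is unchanged: still A.

A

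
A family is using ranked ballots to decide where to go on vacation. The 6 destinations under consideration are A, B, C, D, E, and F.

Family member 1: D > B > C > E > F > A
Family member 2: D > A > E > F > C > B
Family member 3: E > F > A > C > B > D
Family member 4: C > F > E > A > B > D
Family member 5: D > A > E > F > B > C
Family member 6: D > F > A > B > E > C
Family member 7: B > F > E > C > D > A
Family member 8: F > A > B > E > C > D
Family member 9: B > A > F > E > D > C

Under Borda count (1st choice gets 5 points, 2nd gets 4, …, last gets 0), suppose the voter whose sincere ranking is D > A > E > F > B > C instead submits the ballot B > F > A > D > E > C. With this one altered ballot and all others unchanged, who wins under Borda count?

Borda totals with the altered ballot: A 23, B 26, C 14, D 19, E 22, F 31.
The winner is unchanged: still F.

F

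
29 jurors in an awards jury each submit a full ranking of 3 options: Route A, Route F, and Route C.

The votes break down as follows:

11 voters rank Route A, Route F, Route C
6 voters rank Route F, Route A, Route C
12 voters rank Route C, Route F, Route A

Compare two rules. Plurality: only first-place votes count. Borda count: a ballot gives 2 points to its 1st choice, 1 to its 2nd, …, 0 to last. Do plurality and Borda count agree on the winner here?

Plurality first-place counts: Route A 11, Route F 6, Route C 12 → Route C.
Borda totals: Route A 28, Route F 35, Route C 24 → Route F.
The two rules disagree: plurality picks Route C, Borda picks Route F.

No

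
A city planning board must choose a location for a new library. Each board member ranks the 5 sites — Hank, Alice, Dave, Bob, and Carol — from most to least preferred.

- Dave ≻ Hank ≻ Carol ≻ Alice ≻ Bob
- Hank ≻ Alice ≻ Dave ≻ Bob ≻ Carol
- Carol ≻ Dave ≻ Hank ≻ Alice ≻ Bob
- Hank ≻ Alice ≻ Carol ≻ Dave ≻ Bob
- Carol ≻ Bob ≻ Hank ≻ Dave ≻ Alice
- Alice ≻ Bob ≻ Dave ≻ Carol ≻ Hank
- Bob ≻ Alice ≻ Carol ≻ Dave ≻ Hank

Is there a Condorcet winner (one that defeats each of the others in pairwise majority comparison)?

No

Head-to-head results (7 voters total):
Hank vs Alice: Hank wins 5–2.
Hank vs Dave: Dave wins 4–3.
Hank vs Bob: Hank wins 4–3.
Hank vs Carol: Carol wins 4–3.
Alice vs Dave: Alice wins 4–3.
Alice vs Bob: Alice wins 5–2.
Alice vs Carol: Alice wins 4–3.
Dave vs Bob: Dave wins 4–3.
Dave vs Carol: Carol wins 4–3.
Bob vs Carol: Carol wins 4–3.
No candidate beats all others: Hank beats Alice beats Dave beats Hank, a majority cycle.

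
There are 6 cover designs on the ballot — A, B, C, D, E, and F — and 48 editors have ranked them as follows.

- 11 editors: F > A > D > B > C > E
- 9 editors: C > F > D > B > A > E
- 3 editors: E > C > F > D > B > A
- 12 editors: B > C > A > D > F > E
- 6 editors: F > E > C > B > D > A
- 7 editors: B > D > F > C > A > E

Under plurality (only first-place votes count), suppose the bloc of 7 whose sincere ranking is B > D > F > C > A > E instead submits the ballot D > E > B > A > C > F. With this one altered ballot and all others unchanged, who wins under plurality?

First-place totals with the altered ballot: A 0, B 12, C 9, D 7, E 3, F 17.
The switch changes the winner from B to F.

F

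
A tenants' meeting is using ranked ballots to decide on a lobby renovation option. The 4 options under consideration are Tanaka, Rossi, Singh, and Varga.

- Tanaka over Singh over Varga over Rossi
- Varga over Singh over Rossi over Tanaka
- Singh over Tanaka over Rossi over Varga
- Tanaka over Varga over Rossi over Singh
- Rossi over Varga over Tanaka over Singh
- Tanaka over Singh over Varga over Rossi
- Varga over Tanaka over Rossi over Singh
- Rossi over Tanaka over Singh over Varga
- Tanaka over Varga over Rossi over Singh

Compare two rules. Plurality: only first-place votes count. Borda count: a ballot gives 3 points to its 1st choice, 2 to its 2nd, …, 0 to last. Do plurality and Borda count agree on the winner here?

Yes

Plurality first-place counts: Tanaka 4, Rossi 2, Singh 1, Varga 2 → Tanaka.
Borda totals: Tanaka 19, Rossi 11, Singh 10, Varga 14 → Tanaka.
The two rules agree on Tanaka.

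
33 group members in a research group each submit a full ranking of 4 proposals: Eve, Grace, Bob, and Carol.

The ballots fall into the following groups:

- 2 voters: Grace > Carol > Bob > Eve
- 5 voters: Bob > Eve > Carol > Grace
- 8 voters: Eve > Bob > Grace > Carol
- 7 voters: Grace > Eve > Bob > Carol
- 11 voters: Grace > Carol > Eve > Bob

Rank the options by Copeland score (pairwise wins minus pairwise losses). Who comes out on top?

Pairwise results:
  Eve vs Grace: Grace wins 20–13.
  Eve vs Bob: Eve wins 26–7.
  Eve vs Carol: Eve wins 20–13.
  Grace vs Bob: Grace wins 20–13.
  Grace vs Carol: Grace wins 28–5.
  Bob vs Carol: Bob wins 20–13.
Copeland scores (wins − losses):
  Eve: 2 − 1 = 1
  Grace: 3 − 0 = 3
  Bob: 1 − 2 = -1
  Carol: 0 − 3 = -3
Grace has the best Copeland score.

Grace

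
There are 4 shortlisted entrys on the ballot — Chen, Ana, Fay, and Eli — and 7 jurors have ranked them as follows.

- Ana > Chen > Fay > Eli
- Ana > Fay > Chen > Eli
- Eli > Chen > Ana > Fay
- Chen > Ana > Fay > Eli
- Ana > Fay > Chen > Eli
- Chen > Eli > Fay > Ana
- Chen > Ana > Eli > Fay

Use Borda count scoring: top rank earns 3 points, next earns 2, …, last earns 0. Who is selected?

Borda scores:
  Chen: 2 + 1 + 2 + 3 + 1 + 3 + 3 = 15
  Ana: 3 + 3 + 1 + 2 + 3 + 0 + 2 = 14
  Fay: 1 + 2 + 0 + 1 + 2 + 1 + 0 = 7
  Eli: 0 + 0 + 3 + 0 + 0 + 2 + 1 = 6
Chen has the highest total.

Chen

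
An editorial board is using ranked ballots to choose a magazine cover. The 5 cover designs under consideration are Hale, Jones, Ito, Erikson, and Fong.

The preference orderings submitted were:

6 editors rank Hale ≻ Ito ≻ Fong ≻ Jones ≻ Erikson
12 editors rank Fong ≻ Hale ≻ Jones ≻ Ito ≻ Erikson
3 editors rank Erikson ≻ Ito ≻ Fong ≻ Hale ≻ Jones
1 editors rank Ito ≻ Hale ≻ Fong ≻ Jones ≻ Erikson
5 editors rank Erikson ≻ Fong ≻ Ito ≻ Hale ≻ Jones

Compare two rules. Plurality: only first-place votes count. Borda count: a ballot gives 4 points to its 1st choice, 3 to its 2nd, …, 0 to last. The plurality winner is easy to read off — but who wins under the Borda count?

Plurality first-place counts: Hale 6, Jones 0, Ito 1, Erikson 8, Fong 12 → Fong.
Borda totals: Hale 71, Jones 31, Ito 53, Erikson 32, Fong 83 → Fong.

Fong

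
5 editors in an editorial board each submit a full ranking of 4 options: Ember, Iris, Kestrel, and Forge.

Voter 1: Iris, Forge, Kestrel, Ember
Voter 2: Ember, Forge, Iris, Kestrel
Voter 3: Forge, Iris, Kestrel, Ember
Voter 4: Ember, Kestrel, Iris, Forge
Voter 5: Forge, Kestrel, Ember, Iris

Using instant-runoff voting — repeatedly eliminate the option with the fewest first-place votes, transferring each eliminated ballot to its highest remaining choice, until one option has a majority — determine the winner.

Forge

Round 1: Ember 2, Forge 2, Iris 1, Kestrel 0. Kestrel has the fewest and is eliminated.
Round 2: Ember 2, Forge 2, Iris 1. Iris has the fewest and is eliminated.
Round 3: Forge 3, Ember 2. Forge has a majority.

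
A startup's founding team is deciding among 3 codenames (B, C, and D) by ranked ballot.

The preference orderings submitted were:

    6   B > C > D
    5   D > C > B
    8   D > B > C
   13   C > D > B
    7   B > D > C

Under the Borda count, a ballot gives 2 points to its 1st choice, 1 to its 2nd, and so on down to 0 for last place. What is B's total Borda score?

Borda scores:
  B: 6·2 + 5·0 + 8·1 + 13·0 + 7·2 = 34
  C: 6·1 + 5·1 + 8·0 + 13·2 + 7·0 = 37
  D: 6·0 + 5·2 + 8·2 + 13·1 + 7·1 = 46

34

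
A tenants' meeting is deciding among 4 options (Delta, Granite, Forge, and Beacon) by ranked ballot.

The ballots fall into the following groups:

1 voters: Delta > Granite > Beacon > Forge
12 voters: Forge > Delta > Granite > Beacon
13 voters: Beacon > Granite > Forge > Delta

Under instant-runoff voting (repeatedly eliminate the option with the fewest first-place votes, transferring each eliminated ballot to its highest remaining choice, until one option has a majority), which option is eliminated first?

Granite

Round 1: Beacon 13, Forge 12, Delta 1, Granite 0. Granite has the fewest and is eliminated.
Round 2: Beacon 13, Forge 12, Delta 1. Delta has the fewest and is eliminated.
Round 3: Beacon 14, Forge 12. Beacon has a majority.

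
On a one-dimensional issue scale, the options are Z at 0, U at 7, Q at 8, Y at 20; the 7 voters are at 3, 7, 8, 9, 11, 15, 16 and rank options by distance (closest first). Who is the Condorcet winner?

Q

With single-peaked preferences on a line, the Condorcet winner is the candidate closest to the median voter.
The median voter (position 9) is closest to Q at 8.
Check: Q vs Y — voters closer to Q: 5 of 7.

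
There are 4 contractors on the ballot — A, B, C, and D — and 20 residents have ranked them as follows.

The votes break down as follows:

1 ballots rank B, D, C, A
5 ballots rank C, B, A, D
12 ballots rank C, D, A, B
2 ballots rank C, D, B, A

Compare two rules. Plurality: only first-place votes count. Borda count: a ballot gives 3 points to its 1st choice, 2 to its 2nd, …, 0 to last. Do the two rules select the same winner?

Yes

Plurality first-place counts: A 0, B 1, C 19, D 0 → C.
Borda totals: A 17, B 15, C 58, D 30 → C.
The two rules agree on C.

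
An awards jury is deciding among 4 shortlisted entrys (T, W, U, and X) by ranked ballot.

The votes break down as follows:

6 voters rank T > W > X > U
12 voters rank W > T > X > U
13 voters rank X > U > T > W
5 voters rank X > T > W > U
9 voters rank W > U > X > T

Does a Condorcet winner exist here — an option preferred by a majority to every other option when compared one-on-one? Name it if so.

Head-to-head results (45 voters total):
T vs W: T wins 24–21.
T vs U: T wins 23–22.
T vs X: X wins 27–18.
W vs U: W wins 32–13.
W vs X: W wins 27–18.
U vs X: X wins 36–9.
No candidate beats all others: T beats W beats X beats T, a majority cycle.

No Condorcet winner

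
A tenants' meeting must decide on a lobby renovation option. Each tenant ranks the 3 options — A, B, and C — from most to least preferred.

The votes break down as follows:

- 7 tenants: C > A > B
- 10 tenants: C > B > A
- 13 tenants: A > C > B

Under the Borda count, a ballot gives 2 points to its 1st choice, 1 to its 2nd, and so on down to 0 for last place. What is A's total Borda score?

33

Borda scores:
  A: 7·1 + 10·0 + 13·2 = 33
  B: 7·0 + 10·1 + 13·0 = 10
  C: 7·2 + 10·2 + 13·1 = 47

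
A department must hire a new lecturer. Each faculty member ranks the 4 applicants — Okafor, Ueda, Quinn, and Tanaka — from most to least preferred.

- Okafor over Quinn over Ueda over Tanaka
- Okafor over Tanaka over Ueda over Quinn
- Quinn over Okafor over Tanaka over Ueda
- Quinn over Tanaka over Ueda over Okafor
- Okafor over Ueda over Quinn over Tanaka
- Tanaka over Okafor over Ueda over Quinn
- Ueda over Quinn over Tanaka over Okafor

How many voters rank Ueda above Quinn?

4

Ballots ranking Ueda above Quinn: 4.
Ballots ranking Quinn above Ueda: 3.
So 4 of 7 voters prefer Ueda to Quinn.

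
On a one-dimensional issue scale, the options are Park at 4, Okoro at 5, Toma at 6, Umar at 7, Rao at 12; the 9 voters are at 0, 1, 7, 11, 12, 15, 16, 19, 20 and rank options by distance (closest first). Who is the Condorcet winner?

With single-peaked preferences on a line, the Condorcet winner is the candidate closest to the median voter.
The median voter (position 12) is closest to Rao at 12.
Check: Rao vs Umar — voters closer to Rao: 6 of 9.

Rao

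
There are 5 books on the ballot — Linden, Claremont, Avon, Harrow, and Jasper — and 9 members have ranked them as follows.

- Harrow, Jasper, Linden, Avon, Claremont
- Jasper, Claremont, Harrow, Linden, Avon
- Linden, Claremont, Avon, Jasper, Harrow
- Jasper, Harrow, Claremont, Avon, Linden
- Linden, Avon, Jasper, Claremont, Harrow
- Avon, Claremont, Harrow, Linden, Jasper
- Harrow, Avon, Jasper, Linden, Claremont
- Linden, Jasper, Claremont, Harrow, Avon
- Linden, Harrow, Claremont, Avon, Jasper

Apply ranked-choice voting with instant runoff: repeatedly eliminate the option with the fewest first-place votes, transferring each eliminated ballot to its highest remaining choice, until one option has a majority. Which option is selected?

Round 1: Linden 4, Harrow 2, Jasper 2, Avon 1, Claremont 0. Claremont has the fewest and is eliminated.
Round 2: Linden 4, Harrow 2, Jasper 2, Avon 1. Avon has the fewest and is eliminated.
Round 3: Linden 4, Harrow 3, Jasper 2. Jasper has the fewest and is eliminated.
Round 4: Harrow 5, Linden 4. Harrow has a majority.

Harrow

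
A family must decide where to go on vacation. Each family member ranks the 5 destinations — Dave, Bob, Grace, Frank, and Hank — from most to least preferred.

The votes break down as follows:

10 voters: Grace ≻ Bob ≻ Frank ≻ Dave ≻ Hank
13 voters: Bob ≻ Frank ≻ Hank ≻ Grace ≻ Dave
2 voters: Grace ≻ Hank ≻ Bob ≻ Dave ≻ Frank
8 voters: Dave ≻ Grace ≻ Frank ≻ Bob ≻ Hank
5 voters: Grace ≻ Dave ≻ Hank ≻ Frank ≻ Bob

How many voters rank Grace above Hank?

Ballots ranking Grace above Hank: 10+2+8+5 = 25.
Ballots ranking Hank above Grace: 13.
So 25 of 38 voters prefer Grace to Hank.

25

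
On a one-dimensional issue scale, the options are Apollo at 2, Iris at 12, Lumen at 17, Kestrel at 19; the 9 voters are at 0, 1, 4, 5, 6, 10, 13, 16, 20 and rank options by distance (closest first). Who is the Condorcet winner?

With single-peaked preferences on a line, the Condorcet winner is the candidate closest to the median voter.
The median voter (position 6) is closest to Apollo at 2.
Check: Apollo vs Iris — voters closer to Apollo: 5 of 9.

Apollo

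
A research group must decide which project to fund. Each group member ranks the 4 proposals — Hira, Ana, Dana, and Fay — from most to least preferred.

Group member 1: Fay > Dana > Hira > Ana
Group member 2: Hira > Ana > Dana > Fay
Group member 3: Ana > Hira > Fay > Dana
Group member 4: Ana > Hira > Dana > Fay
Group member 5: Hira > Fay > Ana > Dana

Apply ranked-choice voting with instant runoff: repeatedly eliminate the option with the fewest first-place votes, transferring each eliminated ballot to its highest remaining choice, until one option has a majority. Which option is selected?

Hira

Round 1: Hira 2, Ana 2, Fay 1, Dana 0. Dana has the fewest and is eliminated.
Round 2: Hira 2, Ana 2, Fay 1. Fay has the fewest and is eliminated.
Round 3: Hira 3, Ana 2. Hira has a majority.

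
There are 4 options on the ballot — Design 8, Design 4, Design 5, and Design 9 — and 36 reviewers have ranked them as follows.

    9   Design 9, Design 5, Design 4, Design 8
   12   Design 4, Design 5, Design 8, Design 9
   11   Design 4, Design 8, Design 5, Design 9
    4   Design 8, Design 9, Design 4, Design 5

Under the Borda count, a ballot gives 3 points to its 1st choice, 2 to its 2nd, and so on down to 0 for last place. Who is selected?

Borda scores:
  Design 8: 9·0 + 12·1 + 11·2 + 4·3 = 46
  Design 4: 9·1 + 12·3 + 11·3 + 4·1 = 82
  Design 5: 9·2 + 12·2 + 11·1 + 4·0 = 53
  Design 9: 9·3 + 12·0 + 11·0 + 4·2 = 35
Design 4 has the highest total.

Design 4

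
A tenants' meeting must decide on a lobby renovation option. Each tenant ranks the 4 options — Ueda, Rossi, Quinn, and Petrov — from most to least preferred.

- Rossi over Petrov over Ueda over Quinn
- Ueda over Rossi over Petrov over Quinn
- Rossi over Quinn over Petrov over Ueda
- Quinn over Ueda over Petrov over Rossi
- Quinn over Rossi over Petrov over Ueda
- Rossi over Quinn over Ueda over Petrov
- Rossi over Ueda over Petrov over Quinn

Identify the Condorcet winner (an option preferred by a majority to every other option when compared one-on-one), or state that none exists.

Head-to-head results (7 voters total):
Ueda vs Rossi: Rossi wins 5–2.
Ueda vs Quinn: Quinn wins 4–3.
Ueda vs Petrov: Ueda wins 4–3.
Rossi vs Quinn: Rossi wins 5–2.
Rossi vs Petrov: Rossi wins 6–1.
Quinn vs Petrov: Quinn wins 4–3.
Rossi beats each rival — Ueda (5–2), Quinn (5–2), Petrov (6–1) — so Rossi is the Condorcet winner.

Rossi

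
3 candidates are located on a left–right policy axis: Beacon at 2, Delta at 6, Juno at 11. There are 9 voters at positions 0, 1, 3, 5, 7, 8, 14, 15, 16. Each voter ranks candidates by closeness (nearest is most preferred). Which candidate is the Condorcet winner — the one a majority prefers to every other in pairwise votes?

Delta

With single-peaked preferences on a line, the Condorcet winner is the candidate closest to the median voter.
The median voter (position 7) is closest to Delta at 6.
Check: Delta vs Beacon — voters closer to Delta: 6 of 9.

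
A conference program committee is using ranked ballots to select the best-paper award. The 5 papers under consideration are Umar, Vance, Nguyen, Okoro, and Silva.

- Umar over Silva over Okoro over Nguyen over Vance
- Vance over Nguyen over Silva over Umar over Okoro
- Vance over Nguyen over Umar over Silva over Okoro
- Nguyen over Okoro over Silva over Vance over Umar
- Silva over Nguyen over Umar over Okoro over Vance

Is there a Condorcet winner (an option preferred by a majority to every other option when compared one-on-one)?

Yes

Head-to-head results (5 voters total):
Umar vs Vance: Vance wins 3–2.
Umar vs Nguyen: Nguyen wins 4–1.
Umar vs Okoro: Umar wins 4–1.
Umar vs Silva: Silva wins 3–2.
Vance vs Nguyen: Nguyen wins 3–2.
Vance vs Okoro: Okoro wins 3–2.
Vance vs Silva: Silva wins 3–2.
Nguyen vs Okoro: Nguyen wins 4–1.
Nguyen vs Silva: Nguyen wins 3–2.
Okoro vs Silva: Silva wins 4–1.
Nguyen beats each rival — Umar (4–1), Vance (3–2), Okoro (4–1), Silva (3–2) — so Nguyen is the Condorcet winner.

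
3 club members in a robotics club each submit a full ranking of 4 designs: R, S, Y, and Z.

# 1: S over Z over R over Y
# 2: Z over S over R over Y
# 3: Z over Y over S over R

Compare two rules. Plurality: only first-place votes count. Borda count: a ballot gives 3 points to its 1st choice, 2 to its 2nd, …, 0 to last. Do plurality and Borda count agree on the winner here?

Yes

Plurality first-place counts: R 0, S 1, Y 0, Z 2 → Z.
Borda totals: R 2, S 6, Y 2, Z 8 → Z.
The two rules agree on Z.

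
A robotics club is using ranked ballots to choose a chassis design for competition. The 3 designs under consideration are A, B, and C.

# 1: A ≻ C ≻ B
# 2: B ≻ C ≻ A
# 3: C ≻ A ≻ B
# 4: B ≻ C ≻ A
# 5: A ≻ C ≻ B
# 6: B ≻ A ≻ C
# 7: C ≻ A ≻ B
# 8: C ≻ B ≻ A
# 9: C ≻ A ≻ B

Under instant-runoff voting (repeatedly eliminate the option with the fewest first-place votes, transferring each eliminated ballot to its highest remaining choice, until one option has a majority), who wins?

Round 1: C 4, B 3, A 2. A has the fewest and is eliminated.
Round 2: C 6, B 3. C has a majority.

C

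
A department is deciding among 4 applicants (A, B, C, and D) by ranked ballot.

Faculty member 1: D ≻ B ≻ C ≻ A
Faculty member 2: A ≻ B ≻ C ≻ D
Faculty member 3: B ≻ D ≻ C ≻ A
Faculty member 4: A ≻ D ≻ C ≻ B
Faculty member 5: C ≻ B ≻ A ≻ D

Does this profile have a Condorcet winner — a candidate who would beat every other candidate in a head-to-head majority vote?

Head-to-head results (5 voters total):
A vs B: B wins 3–2.
A vs C: C wins 3–2.
A vs D: A wins 3–2.
B vs C: B wins 3–2.
B vs D: B wins 3–2.
C vs D: D wins 3–2.
B beats each rival — A (3–2), C (3–2), D (3–2) — so B is the Condorcet winner.

Yes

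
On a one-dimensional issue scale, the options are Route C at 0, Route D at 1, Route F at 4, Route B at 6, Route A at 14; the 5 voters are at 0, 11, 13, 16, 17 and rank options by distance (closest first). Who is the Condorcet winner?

Route A

With single-peaked preferences on a line, the Condorcet winner is the candidate closest to the median voter.
The median voter (position 13) is closest to Route A at 14.
Check: Route A vs Route D — voters closer to Route A: 4 of 5.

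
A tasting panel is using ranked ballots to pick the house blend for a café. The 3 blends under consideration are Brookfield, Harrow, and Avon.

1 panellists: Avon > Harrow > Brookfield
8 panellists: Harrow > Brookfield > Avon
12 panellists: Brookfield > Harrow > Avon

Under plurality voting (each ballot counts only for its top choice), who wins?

First-place vote totals:
  Brookfield: 12
  Harrow: 8
  Avon: 1
Brookfield has the most first-place votes.

Brookfield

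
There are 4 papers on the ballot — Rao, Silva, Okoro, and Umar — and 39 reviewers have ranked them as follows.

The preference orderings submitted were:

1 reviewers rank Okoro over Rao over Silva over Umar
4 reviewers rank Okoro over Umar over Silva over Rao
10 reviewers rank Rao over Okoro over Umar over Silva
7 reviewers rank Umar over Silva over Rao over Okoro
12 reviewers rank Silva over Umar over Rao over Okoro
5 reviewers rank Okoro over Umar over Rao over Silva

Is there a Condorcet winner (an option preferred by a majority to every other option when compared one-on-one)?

Head-to-head results (39 voters total):
Rao vs Silva: Silva wins 23–16.
Rao vs Okoro: Rao wins 29–10.
Rao vs Umar: Umar wins 28–11.
Silva vs Okoro: Okoro wins 20–19.
Silva vs Umar: Umar wins 26–13.
Okoro vs Umar: Okoro wins 20–19.
No candidate beats all others: Rao beats Okoro beats Silva beats Rao, a majority cycle.

No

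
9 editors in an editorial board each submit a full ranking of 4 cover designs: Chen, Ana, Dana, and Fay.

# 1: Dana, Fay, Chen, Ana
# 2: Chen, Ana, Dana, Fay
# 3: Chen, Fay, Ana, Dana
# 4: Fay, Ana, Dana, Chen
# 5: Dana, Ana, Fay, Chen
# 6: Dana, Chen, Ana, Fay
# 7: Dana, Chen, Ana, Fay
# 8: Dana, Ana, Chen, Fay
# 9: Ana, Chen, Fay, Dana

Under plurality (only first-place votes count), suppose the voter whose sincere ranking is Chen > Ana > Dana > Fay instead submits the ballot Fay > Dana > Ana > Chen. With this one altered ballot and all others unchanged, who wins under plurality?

First-place totals with the altered ballot: Chen 1, Ana 1, Dana 5, Fay 2.
The winner is unchanged: still Dana.

Dana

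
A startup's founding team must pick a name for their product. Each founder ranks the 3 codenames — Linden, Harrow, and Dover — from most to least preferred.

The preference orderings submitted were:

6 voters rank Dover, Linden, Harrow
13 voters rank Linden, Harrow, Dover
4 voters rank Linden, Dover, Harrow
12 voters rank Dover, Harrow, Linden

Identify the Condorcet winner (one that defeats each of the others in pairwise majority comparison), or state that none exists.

Dover

Head-to-head results (35 voters total):
Linden vs Harrow: Linden wins 23–12.
Linden vs Dover: Dover wins 18–17.
Harrow vs Dover: Dover wins 22–13.
Dover beats each rival — Linden (18–17), Harrow (22–13) — so Dover is the Condorcet winner.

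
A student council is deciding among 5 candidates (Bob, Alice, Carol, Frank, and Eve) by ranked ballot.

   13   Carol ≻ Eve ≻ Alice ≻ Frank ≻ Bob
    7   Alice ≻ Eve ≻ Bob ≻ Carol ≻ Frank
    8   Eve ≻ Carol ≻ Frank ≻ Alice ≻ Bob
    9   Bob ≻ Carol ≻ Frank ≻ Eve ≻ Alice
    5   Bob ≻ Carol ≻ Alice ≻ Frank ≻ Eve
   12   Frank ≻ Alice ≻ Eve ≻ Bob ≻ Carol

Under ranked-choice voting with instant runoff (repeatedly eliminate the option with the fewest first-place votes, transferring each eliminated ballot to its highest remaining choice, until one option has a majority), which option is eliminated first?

Round 1: Bob 14, Carol 13, Frank 12, Eve 8, Alice 7. Alice has the fewest and is eliminated.
Round 2: Eve 15, Bob 14, Carol 13, Frank 12. Frank has the fewest and is eliminated.
Round 3: Eve 27, Bob 14, Carol 13. Carol has the fewest and is eliminated.
Round 4: Eve 40, Bob 14. Eve has a majority.

Alice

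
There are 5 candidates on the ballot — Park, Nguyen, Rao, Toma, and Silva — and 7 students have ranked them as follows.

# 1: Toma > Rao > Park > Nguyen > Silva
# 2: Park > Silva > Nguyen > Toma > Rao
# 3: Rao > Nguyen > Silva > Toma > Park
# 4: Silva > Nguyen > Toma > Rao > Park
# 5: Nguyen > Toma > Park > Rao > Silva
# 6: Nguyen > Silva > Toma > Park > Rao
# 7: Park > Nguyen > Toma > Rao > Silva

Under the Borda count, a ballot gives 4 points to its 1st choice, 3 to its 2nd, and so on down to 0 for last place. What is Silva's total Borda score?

Borda scores:
  Park: 2 + 4 + 0 + 0 + 2 + 1 + 4 = 13
  Nguyen: 1 + 2 + 3 + 3 + 4 + 4 + 3 = 20
  Rao: 3 + 0 + 4 + 1 + 1 + 0 + 1 = 10
  Toma: 4 + 1 + 1 + 2 + 3 + 2 + 2 = 15
  Silva: 0 + 3 + 2 + 4 + 0 + 3 + 0 = 12

12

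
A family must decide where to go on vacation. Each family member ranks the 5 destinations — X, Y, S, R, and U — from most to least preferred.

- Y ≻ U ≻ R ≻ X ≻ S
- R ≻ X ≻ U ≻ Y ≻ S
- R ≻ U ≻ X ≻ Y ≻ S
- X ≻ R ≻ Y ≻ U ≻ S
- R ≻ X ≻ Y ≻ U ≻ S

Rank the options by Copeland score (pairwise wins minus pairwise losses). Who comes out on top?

Pairwise results:
  X vs Y: X wins 4–1.
  X vs S: X wins 5–0.
  X vs R: R wins 4–1.
  X vs U: X wins 3–2.
  Y vs S: Y wins 5–0.
  Y vs R: R wins 4–1.
  Y vs U: Y wins 3–2.
  S vs R: R wins 5–0.
  S vs U: U wins 5–0.
  R vs U: R wins 4–1.
Copeland scores (wins − losses):
  X: 3 − 1 = 2
  Y: 2 − 2 = 0
  S: 0 − 4 = -4
  R: 4 − 0 = 4
  U: 1 − 3 = -2
R has the best Copeland score.

R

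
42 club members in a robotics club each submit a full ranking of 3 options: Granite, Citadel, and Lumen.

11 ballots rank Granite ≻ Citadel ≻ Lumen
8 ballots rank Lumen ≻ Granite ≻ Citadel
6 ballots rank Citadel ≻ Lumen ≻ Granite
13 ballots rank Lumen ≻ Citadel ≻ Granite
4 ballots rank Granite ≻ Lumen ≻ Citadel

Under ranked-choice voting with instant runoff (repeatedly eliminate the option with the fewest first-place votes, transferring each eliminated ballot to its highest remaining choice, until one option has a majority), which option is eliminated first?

Citadel

Round 1: Lumen 21, Granite 15, Citadel 6. Citadel has the fewest and is eliminated.
Round 2: Lumen 27, Granite 15. Lumen has a majority.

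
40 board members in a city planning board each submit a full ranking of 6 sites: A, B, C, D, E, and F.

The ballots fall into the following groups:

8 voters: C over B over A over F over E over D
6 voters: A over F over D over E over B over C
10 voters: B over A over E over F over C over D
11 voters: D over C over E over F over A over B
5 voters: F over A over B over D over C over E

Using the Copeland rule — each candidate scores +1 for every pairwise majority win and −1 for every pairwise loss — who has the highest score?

A

Pairwise results:
  A vs B: A wins 22–18.
  A vs C: A wins 21–19.
  A vs D: A wins 29–11.
  A vs E: A wins 29–11.
  A vs F: A wins 24–16.
  B vs C: B wins 21–19.
  B vs D: B wins 23–17.
  B vs E: B wins 23–17.
  B vs F: F wins 22–18.
  C vs D: D wins 22–18.
  C vs E: C wins 24–16.
  C vs F: F wins 21–19.
  D vs E: D wins 22–18.
  D vs F: F wins 29–11.
  E vs F: E wins 21–19.
Copeland scores (wins − losses):
  A: 5 − 0 = 5
  B: 3 − 2 = 1
  C: 1 − 4 = -3
  D: 2 − 3 = -1
  E: 1 − 4 = -3
  F: 3 − 2 = 1
A has the best Copeland score.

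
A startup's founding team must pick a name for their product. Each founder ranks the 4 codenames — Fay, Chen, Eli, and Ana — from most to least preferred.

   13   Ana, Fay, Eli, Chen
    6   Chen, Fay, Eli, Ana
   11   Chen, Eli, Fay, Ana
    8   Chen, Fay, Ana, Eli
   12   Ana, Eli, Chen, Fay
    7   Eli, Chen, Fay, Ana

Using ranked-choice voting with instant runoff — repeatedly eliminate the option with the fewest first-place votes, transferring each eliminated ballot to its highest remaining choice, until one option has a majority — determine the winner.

Round 1: Chen 25, Ana 25, Eli 7, Fay 0. Fay has the fewest and is eliminated.
Round 2: Chen 25, Ana 25, Eli 7. Eli has the fewest and is eliminated.
Round 3: Chen 32, Ana 25. Chen has a majority.

Chen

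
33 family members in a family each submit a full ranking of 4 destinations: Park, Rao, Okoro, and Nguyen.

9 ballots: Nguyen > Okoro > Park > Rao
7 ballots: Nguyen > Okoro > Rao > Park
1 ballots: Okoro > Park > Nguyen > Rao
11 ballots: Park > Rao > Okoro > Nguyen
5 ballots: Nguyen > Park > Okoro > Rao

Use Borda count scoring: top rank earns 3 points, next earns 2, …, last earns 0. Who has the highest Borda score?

Borda scores:
  Park: 9·1 + 7·0 + 2 + 11·3 + 5·2 = 54
  Rao: 9·0 + 7·1 + 0 + 11·2 + 5·0 = 29
  Okoro: 9·2 + 7·2 + 3 + 11·1 + 5·1 = 51
  Nguyen: 9·3 + 7·3 + 1 + 11·0 + 5·3 = 64
Nguyen has the highest total.

Nguyen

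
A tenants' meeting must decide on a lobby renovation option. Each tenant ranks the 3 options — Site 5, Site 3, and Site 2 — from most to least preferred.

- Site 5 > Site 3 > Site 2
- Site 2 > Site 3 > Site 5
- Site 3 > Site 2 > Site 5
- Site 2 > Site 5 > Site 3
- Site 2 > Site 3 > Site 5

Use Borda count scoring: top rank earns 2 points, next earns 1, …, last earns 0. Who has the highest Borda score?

Site 2

Borda scores:
  Site 5: 2 + 0 + 0 + 1 + 0 = 3
  Site 3: 1 + 1 + 2 + 0 + 1 = 5
  Site 2: 0 + 2 + 1 + 2 + 2 = 7
Site 2 has the highest total.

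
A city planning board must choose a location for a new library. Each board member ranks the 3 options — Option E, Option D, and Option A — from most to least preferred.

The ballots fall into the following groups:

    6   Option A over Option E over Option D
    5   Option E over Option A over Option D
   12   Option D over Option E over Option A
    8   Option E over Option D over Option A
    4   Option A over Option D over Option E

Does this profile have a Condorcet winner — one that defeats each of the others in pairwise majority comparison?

Yes

Head-to-head results (35 voters total):
Option E vs Option D: Option E wins 19–16.
Option E vs Option A: Option E wins 25–10.
Option D vs Option A: Option D wins 20–15.
Option E beats each rival — Option D (19–16), Option A (25–10) — so Option E is the Condorcet winner.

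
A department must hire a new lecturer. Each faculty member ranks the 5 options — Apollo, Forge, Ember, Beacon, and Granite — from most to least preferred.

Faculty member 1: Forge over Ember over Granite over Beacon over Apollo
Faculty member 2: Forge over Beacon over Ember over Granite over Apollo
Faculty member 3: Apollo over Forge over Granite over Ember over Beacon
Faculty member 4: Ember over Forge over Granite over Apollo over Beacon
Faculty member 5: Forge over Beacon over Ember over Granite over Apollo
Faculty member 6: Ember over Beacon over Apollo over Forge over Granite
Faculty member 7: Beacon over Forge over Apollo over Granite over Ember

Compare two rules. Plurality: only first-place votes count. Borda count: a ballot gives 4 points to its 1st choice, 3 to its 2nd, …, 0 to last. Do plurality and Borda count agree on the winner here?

Yes

Plurality first-place counts: Apollo 1, Forge 3, Ember 2, Beacon 1, Granite 0 → Forge.
Borda totals: Apollo 9, Forge 22, Ember 16, Beacon 14, Granite 9 → Forge.
The two rules agree on Forge.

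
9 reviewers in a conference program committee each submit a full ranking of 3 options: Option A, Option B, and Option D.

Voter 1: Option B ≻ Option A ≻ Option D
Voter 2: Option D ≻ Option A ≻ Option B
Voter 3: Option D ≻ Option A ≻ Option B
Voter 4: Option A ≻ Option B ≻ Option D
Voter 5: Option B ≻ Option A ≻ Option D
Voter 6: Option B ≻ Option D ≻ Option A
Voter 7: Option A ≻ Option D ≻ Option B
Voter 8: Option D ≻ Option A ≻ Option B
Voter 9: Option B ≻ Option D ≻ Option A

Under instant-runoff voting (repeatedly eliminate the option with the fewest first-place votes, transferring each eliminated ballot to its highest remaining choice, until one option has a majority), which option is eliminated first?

Option A

Round 1: Option B 4, Option D 3, Option A 2. Option A has the fewest and is eliminated.
Round 2: Option B 5, Option D 4. Option B has a majority.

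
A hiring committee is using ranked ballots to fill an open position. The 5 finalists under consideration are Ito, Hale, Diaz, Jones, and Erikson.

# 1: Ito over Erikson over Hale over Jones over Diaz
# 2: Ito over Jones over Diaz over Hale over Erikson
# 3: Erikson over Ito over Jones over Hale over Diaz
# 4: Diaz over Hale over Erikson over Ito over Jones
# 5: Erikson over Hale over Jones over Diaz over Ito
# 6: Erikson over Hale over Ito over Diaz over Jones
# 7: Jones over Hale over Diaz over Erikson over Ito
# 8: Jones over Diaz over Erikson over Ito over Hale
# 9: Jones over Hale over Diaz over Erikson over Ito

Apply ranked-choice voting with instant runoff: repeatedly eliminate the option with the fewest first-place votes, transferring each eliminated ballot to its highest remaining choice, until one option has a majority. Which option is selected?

Erikson

Round 1: Jones 3, Erikson 3, Ito 2, Diaz 1, Hale 0. Hale has the fewest and is eliminated.
Round 2: Jones 3, Erikson 3, Ito 2, Diaz 1. Diaz has the fewest and is eliminated.
Round 3: Erikson 4, Jones 3, Ito 2. Ito has the fewest and is eliminated.
Round 4: Erikson 5, Jones 4. Erikson has a majority.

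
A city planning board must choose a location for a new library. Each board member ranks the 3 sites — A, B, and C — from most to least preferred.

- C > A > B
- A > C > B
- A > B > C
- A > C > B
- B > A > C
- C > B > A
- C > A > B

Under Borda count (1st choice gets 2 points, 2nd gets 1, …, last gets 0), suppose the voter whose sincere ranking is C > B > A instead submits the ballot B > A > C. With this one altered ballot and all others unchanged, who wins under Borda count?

A

Borda totals with the altered ballot: A 10, B 5, C 6.
The winner is unchanged: still A.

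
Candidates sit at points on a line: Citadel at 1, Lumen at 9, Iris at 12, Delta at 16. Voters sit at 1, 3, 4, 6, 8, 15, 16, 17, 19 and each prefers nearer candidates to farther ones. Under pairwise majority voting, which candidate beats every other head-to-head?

Lumen

With single-peaked preferences on a line, the Condorcet winner is the candidate closest to the median voter.
The median voter (position 8) is closest to Lumen at 9.
Check: Lumen vs Iris — voters closer to Lumen: 5 of 9.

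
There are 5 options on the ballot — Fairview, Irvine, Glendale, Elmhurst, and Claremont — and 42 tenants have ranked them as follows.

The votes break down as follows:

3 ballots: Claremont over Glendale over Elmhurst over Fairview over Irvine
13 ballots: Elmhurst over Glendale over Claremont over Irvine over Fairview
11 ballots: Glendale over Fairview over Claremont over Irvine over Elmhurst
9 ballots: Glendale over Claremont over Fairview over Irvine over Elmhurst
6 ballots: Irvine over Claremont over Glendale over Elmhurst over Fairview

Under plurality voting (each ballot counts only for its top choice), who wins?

Glendale

First-place vote totals:
  Fairview: 0
  Irvine: 6
  Glendale: 20
  Elmhurst: 13
  Claremont: 3
Glendale has the most first-place votes.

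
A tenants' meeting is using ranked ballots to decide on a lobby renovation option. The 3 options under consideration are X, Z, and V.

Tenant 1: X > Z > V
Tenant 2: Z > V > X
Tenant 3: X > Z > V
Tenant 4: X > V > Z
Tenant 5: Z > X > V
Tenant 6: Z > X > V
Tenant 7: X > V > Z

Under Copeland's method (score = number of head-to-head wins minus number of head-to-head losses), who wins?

Pairwise results:
  X vs Z: X wins 4–3.
  X vs V: X wins 6–1.
  Z vs V: Z wins 5–2.
Copeland scores (wins − losses):
  X: 2 − 0 = 2
  Z: 1 − 1 = 0
  V: 0 − 2 = -2
X has the best Copeland score.

X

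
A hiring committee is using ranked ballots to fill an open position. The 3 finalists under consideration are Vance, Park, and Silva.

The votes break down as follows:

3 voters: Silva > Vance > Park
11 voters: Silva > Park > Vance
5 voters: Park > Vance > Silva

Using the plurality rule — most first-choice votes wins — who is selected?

First-place vote totals:
  Vance: 0
  Park: 5
  Silva: 14
Silva has the most first-place votes.

Silva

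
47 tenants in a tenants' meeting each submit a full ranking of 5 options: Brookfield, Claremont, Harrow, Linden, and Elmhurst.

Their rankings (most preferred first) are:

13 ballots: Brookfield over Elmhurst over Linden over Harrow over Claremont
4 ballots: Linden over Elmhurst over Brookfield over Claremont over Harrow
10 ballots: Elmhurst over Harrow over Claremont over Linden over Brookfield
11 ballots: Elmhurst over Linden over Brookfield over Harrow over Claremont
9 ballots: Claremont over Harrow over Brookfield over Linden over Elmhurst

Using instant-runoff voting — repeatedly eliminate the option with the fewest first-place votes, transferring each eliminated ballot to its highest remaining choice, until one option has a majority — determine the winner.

Round 1: Elmhurst 21, Brookfield 13, Claremont 9, Linden 4, Harrow 0. Harrow has the fewest and is eliminated.
Round 2: Elmhurst 21, Brookfield 13, Claremont 9, Linden 4. Linden has the fewest and is eliminated.
Round 3: Elmhurst 25, Brookfield 13, Claremont 9. Elmhurst has a majority.

Elmhurst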